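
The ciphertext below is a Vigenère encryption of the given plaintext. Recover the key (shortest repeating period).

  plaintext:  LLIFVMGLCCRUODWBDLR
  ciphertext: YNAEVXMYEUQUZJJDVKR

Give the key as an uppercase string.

NCSZALG

  i= 0: Y-L = 13 → N
  i= 1: N-L =  2 → C
  i= 2: A-I = 18 → S
  i= 3: E-F = 25 → Z
  i= 4: V-V =  0 → A
  i= 5: X-M = 11 → L
  i= 6: M-G =  6 → G
  i= 7: Y-L = 13 → N
  i= 8: E-C =  2 → C
  i= 9: U-C = 18 → S
  i=10: Q-R = 25 → Z
  i=11: U-U =  0 → A
  i=12: Z-O = 11 → L
  i=13: J-D =  6 → G
  i=14: J-W = 13 → N
  i=15: D-B =  2 → C
  i=16: V-D = 18 → S
  i=17: K-L = 25 → Z
  i=18: R-R =  0 → A
  shifts repeat with period 7: NCSZALG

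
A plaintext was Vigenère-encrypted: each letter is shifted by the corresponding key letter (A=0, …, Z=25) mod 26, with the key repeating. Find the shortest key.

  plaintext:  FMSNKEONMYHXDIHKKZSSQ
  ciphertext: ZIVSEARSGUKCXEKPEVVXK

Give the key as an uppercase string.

  i= 0: Z-F = 20 → U
  i= 1: I-M = 22 → W
  i= 2: V-S =  3 → D
  i= 3: S-N =  5 → F
  i= 4: E-K = 20 → U
  i= 5: A-E = 22 → W
  i= 6: R-O =  3 → D
  i= 7: S-N =  5 → F
  i= 8: G-M = 20 → U
  i= 9: U-Y = 22 → W
  i=10: K-H =  3 → D
  i=11: C-X =  5 → F
  i=12: X-D = 20 → U
  i=13: E-I = 22 → W
  i=14: K-H =  3 → D
  i=15: P-K =  5 → F
  i=16: E-K = 20 → U
  i=17: V-Z = 22 → W
  i=18: V-S =  3 → D
  i=19: X-S =  5 → F
  i=20: K-Q = 20 → U
  shifts repeat with period 4: UWDF

UWDF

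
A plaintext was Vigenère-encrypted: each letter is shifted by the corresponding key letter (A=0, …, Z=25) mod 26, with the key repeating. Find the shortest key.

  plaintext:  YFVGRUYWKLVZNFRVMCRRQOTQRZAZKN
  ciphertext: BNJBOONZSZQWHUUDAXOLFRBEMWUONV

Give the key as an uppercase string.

DIOVXUP

  i= 0: B-Y =  3 → D
  i= 1: N-F =  8 → I
  i= 2: J-V = 14 → O
  i= 3: B-G = 21 → V
  i= 4: O-R = 23 → X
  i= 5: O-U = 20 → U
  i= 6: N-Y = 15 → P
  i= 7: Z-W =  3 → D
  i= 8: S-K =  8 → I
  i= 9: Z-L = 14 → O
  i=10: Q-V = 21 → V
  i=11: W-Z = 23 → X
  i=12: H-N = 20 → U
  i=13: U-F = 15 → P
  i=14: U-R =  3 → D
  i=15: D-V =  8 → I
  i=16: A-M = 14 → O
  i=17: X-C = 21 → V
  i=18: O-R = 23 → X
  i=19: L-R = 20 → U
  i=20: F-Q = 15 → P
  i=21: R-O =  3 → D
  i=22: B-T =  8 → I
  i=23: E-Q = 14 → O
  i=24: M-R = 21 → V
  i=25: W-Z = 23 → X
  i=26: U-A = 20 → U
  i=27: O-Z = 15 → P
  i=28: N-K =  3 → D
  i=29: V-N =  8 → I
  shifts repeat with period 7: DIOVXUP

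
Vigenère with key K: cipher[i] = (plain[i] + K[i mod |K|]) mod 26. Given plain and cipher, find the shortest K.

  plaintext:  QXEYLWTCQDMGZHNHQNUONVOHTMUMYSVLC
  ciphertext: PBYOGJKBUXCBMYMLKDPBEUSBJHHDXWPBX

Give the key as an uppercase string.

ZEUQVNR

  i= 0: P-Q = 25 → Z
  i= 1: B-X =  4 → E
  i= 2: Y-E = 20 → U
  i= 3: O-Y = 16 → Q
  i= 4: G-L = 21 → V
  i= 5: J-W = 13 → N
  i= 6: K-T = 17 → R
  i= 7: B-C = 25 → Z
  i= 8: U-Q =  4 → E
  i= 9: X-D = 20 → U
  i=10: C-M = 16 → Q
  i=11: B-G = 21 → V
  i=12: M-Z = 13 → N
  i=13: Y-H = 17 → R
  i=14: M-N = 25 → Z
  i=15: L-H =  4 → E
  i=16: K-Q = 20 → U
  i=17: D-N = 16 → Q
  i=18: P-U = 21 → V
  i=19: B-O = 13 → N
  i=20: E-N = 17 → R
  i=21: U-V = 25 → Z
  i=22: S-O =  4 → E
  i=23: B-H = 20 → U
  i=24: J-T = 16 → Q
  i=25: H-M = 21 → V
  i=26: H-U = 13 → N
  i=27: D-M = 17 → R
  i=28: X-Y = 25 → Z
  i=29: W-S =  4 → E
  i=30: P-V = 20 → U
  i=31: B-L = 16 → Q
  i=32: X-C = 21 → V
  shifts repeat with period 7: ZEUQVNR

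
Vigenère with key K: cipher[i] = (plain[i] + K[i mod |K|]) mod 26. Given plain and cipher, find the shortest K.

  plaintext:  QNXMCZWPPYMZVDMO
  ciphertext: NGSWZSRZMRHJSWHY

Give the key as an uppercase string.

XTVK

  i= 0: N-Q = 23 → X
  i= 1: G-N = 19 → T
  i= 2: S-X = 21 → V
  i= 3: W-M = 10 → K
  i= 4: Z-C = 23 → X
  i= 5: S-Z = 19 → T
  i= 6: R-W = 21 → V
  i= 7: Z-P = 10 → K
  i= 8: M-P = 23 → X
  i= 9: R-Y = 19 → T
  i=10: H-M = 21 → V
  i=11: J-Z = 10 → K
  i=12: S-V = 23 → X
  i=13: W-D = 19 → T
  i=14: H-M = 21 → V
  i=15: Y-O = 10 → K
  shifts repeat with period 4: XTVK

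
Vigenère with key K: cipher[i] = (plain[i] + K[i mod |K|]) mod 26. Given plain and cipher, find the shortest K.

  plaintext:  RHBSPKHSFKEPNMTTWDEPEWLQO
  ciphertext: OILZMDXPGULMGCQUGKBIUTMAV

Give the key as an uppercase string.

  i= 0: O-R = 23 → X
  i= 1: I-H =  1 → B
  i= 2: L-B = 10 → K
  i= 3: Z-S =  7 → H
  i= 4: M-P = 23 → X
  i= 5: D-K = 19 → T
  i= 6: X-H = 16 → Q
  i= 7: P-S = 23 → X
  i= 8: G-F =  1 → B
  i= 9: U-K = 10 → K
  i=10: L-E =  7 → H
  i=11: M-P = 23 → X
  i=12: G-N = 19 → T
  i=13: C-M = 16 → Q
  i=14: Q-T = 23 → X
  i=15: U-T =  1 → B
  i=16: G-W = 10 → K
  i=17: K-D =  7 → H
  i=18: B-E = 23 → X
  i=19: I-P = 19 → T
  i=20: U-E = 16 → Q
  i=21: T-W = 23 → X
  i=22: M-L =  1 → B
  i=23: A-Q = 10 → K
  i=24: V-O =  7 → H
  shifts repeat with period 7: XBKHXTQ

XBKHXTQ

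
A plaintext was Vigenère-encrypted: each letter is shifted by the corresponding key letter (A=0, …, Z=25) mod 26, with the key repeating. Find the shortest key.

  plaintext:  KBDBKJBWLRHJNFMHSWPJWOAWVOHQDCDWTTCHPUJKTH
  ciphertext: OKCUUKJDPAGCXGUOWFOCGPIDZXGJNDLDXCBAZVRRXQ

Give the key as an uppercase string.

EJZTKBIH

  i= 0: O-K =  4 → E
  i= 1: K-B =  9 → J
  i= 2: C-D = 25 → Z
  i= 3: U-B = 19 → T
  i= 4: U-K = 10 → K
  i= 5: K-J =  1 → B
  i= 6: J-B =  8 → I
  i= 7: D-W =  7 → H
  i= 8: P-L =  4 → E
  i= 9: A-R =  9 → J
  i=10: G-H = 25 → Z
  i=11: C-J = 19 → T
  i=12: X-N = 10 → K
  i=13: G-F =  1 → B
  i=14: U-M =  8 → I
  i=15: O-H =  7 → H
  i=16: W-S =  4 → E
  i=17: F-W =  9 → J
  i=18: O-P = 25 → Z
  i=19: C-J = 19 → T
  i=20: G-W = 10 → K
  i=21: P-O =  1 → B
  i=22: I-A =  8 → I
  i=23: D-W =  7 → H
  i=24: Z-V =  4 → E
  i=25: X-O =  9 → J
  i=26: G-H = 25 → Z
  i=27: J-Q = 19 → T
  i=28: N-D = 10 → K
  i=29: D-C =  1 → B
  i=30: L-D =  8 → I
  i=31: D-W =  7 → H
  i=32: X-T =  4 → E
  i=33: C-T =  9 → J
  i=34: B-C = 25 → Z
  i=35: A-H = 19 → T
  i=36: Z-P = 10 → K
  i=37: V-U =  1 → B
  i=38: R-J =  8 → I
  i=39: R-K =  7 → H
  i=40: X-T =  4 → E
  i=41: Q-H =  9 → J
  shifts repeat with period 8: EJZTKBIH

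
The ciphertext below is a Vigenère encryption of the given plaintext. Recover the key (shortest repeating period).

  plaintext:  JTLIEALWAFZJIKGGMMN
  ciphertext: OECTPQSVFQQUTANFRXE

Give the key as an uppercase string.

  i= 0: O-J =  5 → F
  i= 1: E-T = 11 → L
  i= 2: C-L = 17 → R
  i= 3: T-I = 11 → L
  i= 4: P-E = 11 → L
  i= 5: Q-A = 16 → Q
  i= 6: S-L =  7 → H
  i= 7: V-W = 25 → Z
  i= 8: F-A =  5 → F
  i= 9: Q-F = 11 → L
  i=10: Q-Z = 17 → R
  i=11: U-J = 11 → L
  i=12: T-I = 11 → L
  i=13: A-K = 16 → Q
  i=14: N-G =  7 → H
  i=15: F-G = 25 → Z
  i=16: R-M =  5 → F
  i=17: X-M = 11 → L
  i=18: E-N = 17 → R
  shifts repeat with period 8: FLRLLQHZ

FLRLLQHZ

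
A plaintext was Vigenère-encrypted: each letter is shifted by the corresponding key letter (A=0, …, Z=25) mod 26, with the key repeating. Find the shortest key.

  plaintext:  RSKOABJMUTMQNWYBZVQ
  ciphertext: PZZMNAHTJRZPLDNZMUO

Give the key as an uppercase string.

YHPYNZ

  i= 0: P-R = 24 → Y
  i= 1: Z-S =  7 → H
  i= 2: Z-K = 15 → P
  i= 3: M-O = 24 → Y
  i= 4: N-A = 13 → N
  i= 5: A-B = 25 → Z
  i= 6: H-J = 24 → Y
  i= 7: T-M =  7 → H
  i= 8: J-U = 15 → P
  i= 9: R-T = 24 → Y
  i=10: Z-M = 13 → N
  i=11: P-Q = 25 → Z
  i=12: L-N = 24 → Y
  i=13: D-W =  7 → H
  i=14: N-Y = 15 → P
  i=15: Z-B = 24 → Y
  i=16: M-Z = 13 → N
  i=17: U-V = 25 → Z
  i=18: O-Q = 24 → Y
  shifts repeat with period 6: YHPYNZ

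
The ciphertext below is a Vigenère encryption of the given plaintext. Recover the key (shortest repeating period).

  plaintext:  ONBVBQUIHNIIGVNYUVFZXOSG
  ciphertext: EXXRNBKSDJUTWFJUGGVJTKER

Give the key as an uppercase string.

  i= 0: E-O = 16 → Q
  i= 1: X-N = 10 → K
  i= 2: X-B = 22 → W
  i= 3: R-V = 22 → W
  i= 4: N-B = 12 → M
  i= 5: B-Q = 11 → L
  i= 6: K-U = 16 → Q
  i= 7: S-I = 10 → K
  i= 8: D-H = 22 → W
  i= 9: J-N = 22 → W
  i=10: U-I = 12 → M
  i=11: T-I = 11 → L
  i=12: W-G = 16 → Q
  i=13: F-V = 10 → K
  i=14: J-N = 22 → W
  i=15: U-Y = 22 → W
  i=16: G-U = 12 → M
  i=17: G-V = 11 → L
  i=18: V-F = 16 → Q
  i=19: J-Z = 10 → K
  i=20: T-X = 22 → W
  i=21: K-O = 22 → W
  i=22: E-S = 12 → M
  i=23: R-G = 11 → L
  shifts repeat with period 6: QKWWML

QKWWML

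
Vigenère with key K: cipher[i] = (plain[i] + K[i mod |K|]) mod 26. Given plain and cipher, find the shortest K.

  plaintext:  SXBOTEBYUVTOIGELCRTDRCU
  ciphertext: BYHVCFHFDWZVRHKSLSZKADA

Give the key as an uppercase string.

  i= 0: B-S =  9 → J
  i= 1: Y-X =  1 → B
  i= 2: H-B =  6 → G
  i= 3: V-O =  7 → H
  i= 4: C-T =  9 → J
  i= 5: F-E =  1 → B
  i= 6: H-B =  6 → G
  i= 7: F-Y =  7 → H
  i= 8: D-U =  9 → J
  i= 9: W-V =  1 → B
  i=10: Z-T =  6 → G
  i=11: V-O =  7 → H
  i=12: R-I =  9 → J
  i=13: H-G =  1 → B
  i=14: K-E =  6 → G
  i=15: S-L =  7 → H
  i=16: L-C =  9 → J
  i=17: S-R =  1 → B
  i=18: Z-T =  6 → G
  i=19: K-D =  7 → H
  i=20: A-R =  9 → J
  i=21: D-C =  1 → B
  i=22: A-U =  6 → G
  shifts repeat with period 4: JBGH

JBGH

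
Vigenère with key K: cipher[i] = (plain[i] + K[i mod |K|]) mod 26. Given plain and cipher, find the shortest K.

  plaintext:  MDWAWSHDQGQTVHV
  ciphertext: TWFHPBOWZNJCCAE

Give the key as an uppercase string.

  i= 0: T-M =  7 → H
  i= 1: W-D = 19 → T
  i= 2: F-W =  9 → J
  i= 3: H-A =  7 → H
  i= 4: P-W = 19 → T
  i= 5: B-S =  9 → J
  i= 6: O-H =  7 → H
  i= 7: W-D = 19 → T
  i= 8: Z-Q =  9 → J
  i= 9: N-G =  7 → H
  i=10: J-Q = 19 → T
  i=11: C-T =  9 → J
  i=12: C-V =  7 → H
  i=13: A-H = 19 → T
  i=14: E-V =  9 → J
  shifts repeat with period 3: HTJ

HTJ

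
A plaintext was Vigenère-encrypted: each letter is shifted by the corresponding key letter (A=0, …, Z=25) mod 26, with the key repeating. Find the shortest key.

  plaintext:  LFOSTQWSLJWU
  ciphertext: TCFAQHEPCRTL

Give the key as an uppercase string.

  i= 0: T-L =  8 → I
  i= 1: C-F = 23 → X
  i= 2: F-O = 17 → R
  i= 3: A-S =  8 → I
  i= 4: Q-T = 23 → X
  i= 5: H-Q = 17 → R
  i= 6: E-W =  8 → I
  i= 7: P-S = 23 → X
  i= 8: C-L = 17 → R
  i= 9: R-J =  8 → I
  i=10: T-W = 23 → X
  i=11: L-U = 17 → R
  shifts repeat with period 3: IXR

IXR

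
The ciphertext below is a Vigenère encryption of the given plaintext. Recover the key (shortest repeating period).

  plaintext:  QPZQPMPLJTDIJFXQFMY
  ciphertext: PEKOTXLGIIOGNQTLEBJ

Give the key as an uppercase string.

  i= 0: P-Q = 25 → Z
  i= 1: E-P = 15 → P
  i= 2: K-Z = 11 → L
  i= 3: O-Q = 24 → Y
  i= 4: T-P =  4 → E
  i= 5: X-M = 11 → L
  i= 6: L-P = 22 → W
  i= 7: G-L = 21 → V
  i= 8: I-J = 25 → Z
  i= 9: I-T = 15 → P
  i=10: O-D = 11 → L
  i=11: G-I = 24 → Y
  i=12: N-J =  4 → E
  i=13: Q-F = 11 → L
  i=14: T-X = 22 → W
  i=15: L-Q = 21 → V
  i=16: E-F = 25 → Z
  i=17: B-M = 15 → P
  i=18: J-Y = 11 → L
  shifts repeat with period 8: ZPLYELWV

ZPLYELWV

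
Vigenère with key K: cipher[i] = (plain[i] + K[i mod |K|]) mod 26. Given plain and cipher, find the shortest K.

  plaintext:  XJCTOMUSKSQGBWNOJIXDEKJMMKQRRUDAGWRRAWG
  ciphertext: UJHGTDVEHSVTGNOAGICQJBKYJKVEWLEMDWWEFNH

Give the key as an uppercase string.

  i= 0: U-X = 23 → X
  i= 1: J-J =  0 → A
  i= 2: H-C =  5 → F
  i= 3: G-T = 13 → N
  i= 4: T-O =  5 → F
  i= 5: D-M = 17 → R
  i= 6: V-U =  1 → B
  i= 7: E-S = 12 → M
  i= 8: H-K = 23 → X
  i= 9: S-S =  0 → A
  i=10: V-Q =  5 → F
  i=11: T-G = 13 → N
  i=12: G-B =  5 → F
  i=13: N-W = 17 → R
  i=14: O-N =  1 → B
  i=15: A-O = 12 → M
  i=16: G-J = 23 → X
  i=17: I-I =  0 → A
  i=18: C-X =  5 → F
  i=19: Q-D = 13 → N
  i=20: J-E =  5 → F
  i=21: B-K = 17 → R
  i=22: K-J =  1 → B
  i=23: Y-M = 12 → M
  i=24: J-M = 23 → X
  i=25: K-K =  0 → A
  i=26: V-Q =  5 → F
  i=27: E-R = 13 → N
  i=28: W-R =  5 → F
  i=29: L-U = 17 → R
  i=30: E-D =  1 → B
  i=31: M-A = 12 → M
  i=32: D-G = 23 → X
  i=33: W-W =  0 → A
  i=34: W-R =  5 → F
  i=35: E-R = 13 → N
  i=36: F-A =  5 → F
  i=37: N-W = 17 → R
  i=38: H-G =  1 → B
  shifts repeat with period 8: XAFNFRBM

XAFNFRBM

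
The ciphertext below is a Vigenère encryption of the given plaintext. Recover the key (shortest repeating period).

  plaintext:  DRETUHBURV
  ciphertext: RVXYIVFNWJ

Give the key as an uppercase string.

OETFO

  i= 0: R-D = 14 → O
  i= 1: V-R =  4 → E
  i= 2: X-E = 19 → T
  i= 3: Y-T =  5 → F
  i= 4: I-U = 14 → O
  i= 5: V-H = 14 → O
  i= 6: F-B =  4 → E
  i= 7: N-U = 19 → T
  i= 8: W-R =  5 → F
  i= 9: J-V = 14 → O
  shifts repeat with period 5: OETFO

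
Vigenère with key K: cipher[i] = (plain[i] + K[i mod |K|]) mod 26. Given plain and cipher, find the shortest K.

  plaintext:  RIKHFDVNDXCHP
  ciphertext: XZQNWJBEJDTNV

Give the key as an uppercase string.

GRG

  i= 0: X-R =  6 → G
  i= 1: Z-I = 17 → R
  i= 2: Q-K =  6 → G
  i= 3: N-H =  6 → G
  i= 4: W-F = 17 → R
  i= 5: J-D =  6 → G
  i= 6: B-V =  6 → G
  i= 7: E-N = 17 → R
  i= 8: J-D =  6 → G
  i= 9: D-X =  6 → G
  i=10: T-C = 17 → R
  i=11: N-H =  6 → G
  i=12: V-P =  6 → G
  shifts repeat with period 3: GRG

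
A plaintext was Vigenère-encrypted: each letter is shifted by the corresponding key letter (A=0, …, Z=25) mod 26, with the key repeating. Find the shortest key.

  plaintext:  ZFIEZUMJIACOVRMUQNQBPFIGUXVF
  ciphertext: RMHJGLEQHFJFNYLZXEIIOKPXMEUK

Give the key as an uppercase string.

  i= 0: R-Z = 18 → S
  i= 1: M-F =  7 → H
  i= 2: H-I = 25 → Z
  i= 3: J-E =  5 → F
  i= 4: G-Z =  7 → H
  i= 5: L-U = 17 → R
  i= 6: E-M = 18 → S
  i= 7: Q-J =  7 → H
  i= 8: H-I = 25 → Z
  i= 9: F-A =  5 → F
  i=10: J-C =  7 → H
  i=11: F-O = 17 → R
  i=12: N-V = 18 → S
  i=13: Y-R =  7 → H
  i=14: L-M = 25 → Z
  i=15: Z-U =  5 → F
  i=16: X-Q =  7 → H
  i=17: E-N = 17 → R
  i=18: I-Q = 18 → S
  i=19: I-B =  7 → H
  i=20: O-P = 25 → Z
  i=21: K-F =  5 → F
  i=22: P-I =  7 → H
  i=23: X-G = 17 → R
  i=24: M-U = 18 → S
  i=25: E-X =  7 → H
  i=26: U-V = 25 → Z
  i=27: K-F =  5 → F
  shifts repeat with period 6: SHZFHR

SHZFHR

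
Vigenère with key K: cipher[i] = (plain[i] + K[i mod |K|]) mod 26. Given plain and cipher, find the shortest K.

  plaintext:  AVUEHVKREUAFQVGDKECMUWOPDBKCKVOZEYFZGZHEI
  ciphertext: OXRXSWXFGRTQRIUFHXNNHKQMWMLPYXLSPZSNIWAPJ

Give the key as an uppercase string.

  i= 0: O-A = 14 → O
  i= 1: X-V =  2 → C
  i= 2: R-U = 23 → X
  i= 3: X-E = 19 → T
  i= 4: S-H = 11 → L
  i= 5: W-V =  1 → B
  i= 6: X-K = 13 → N
  i= 7: F-R = 14 → O
  i= 8: G-E =  2 → C
  i= 9: R-U = 23 → X
  i=10: T-A = 19 → T
  i=11: Q-F = 11 → L
  i=12: R-Q =  1 → B
  i=13: I-V = 13 → N
  i=14: U-G = 14 → O
  i=15: F-D =  2 → C
  i=16: H-K = 23 → X
  i=17: X-E = 19 → T
  i=18: N-C = 11 → L
  i=19: N-M =  1 → B
  i=20: H-U = 13 → N
  i=21: K-W = 14 → O
  i=22: Q-O =  2 → C
  i=23: M-P = 23 → X
  i=24: W-D = 19 → T
  i=25: M-B = 11 → L
  i=26: L-K =  1 → B
  i=27: P-C = 13 → N
  i=28: Y-K = 14 → O
  i=29: X-V =  2 → C
  i=30: L-O = 23 → X
  i=31: S-Z = 19 → T
  i=32: P-E = 11 → L
  i=33: Z-Y =  1 → B
  i=34: S-F = 13 → N
  i=35: N-Z = 14 → O
  i=36: I-G =  2 → C
  i=37: W-Z = 23 → X
  i=38: A-H = 19 → T
  i=39: P-E = 11 → L
  i=40: J-I =  1 → B
  shifts repeat with period 7: OCXTLBN

OCXTLBN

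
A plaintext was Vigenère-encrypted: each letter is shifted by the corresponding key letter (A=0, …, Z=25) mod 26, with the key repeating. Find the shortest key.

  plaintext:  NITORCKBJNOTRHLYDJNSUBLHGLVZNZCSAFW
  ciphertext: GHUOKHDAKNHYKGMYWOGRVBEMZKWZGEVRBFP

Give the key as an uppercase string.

  i= 0: G-N = 19 → T
  i= 1: H-I = 25 → Z
  i= 2: U-T =  1 → B
  i= 3: O-O =  0 → A
  i= 4: K-R = 19 → T
  i= 5: H-C =  5 → F
  i= 6: D-K = 19 → T
  i= 7: A-B = 25 → Z
  i= 8: K-J =  1 → B
  i= 9: N-N =  0 → A
  i=10: H-O = 19 → T
  i=11: Y-T =  5 → F
  i=12: K-R = 19 → T
  i=13: G-H = 25 → Z
  i=14: M-L =  1 → B
  i=15: Y-Y =  0 → A
  i=16: W-D = 19 → T
  i=17: O-J =  5 → F
  i=18: G-N = 19 → T
  i=19: R-S = 25 → Z
  i=20: V-U =  1 → B
  i=21: B-B =  0 → A
  i=22: E-L = 19 → T
  i=23: M-H =  5 → F
  i=24: Z-G = 19 → T
  i=25: K-L = 25 → Z
  i=26: W-V =  1 → B
  i=27: Z-Z =  0 → A
  i=28: G-N = 19 → T
  i=29: E-Z =  5 → F
  i=30: V-C = 19 → T
  i=31: R-S = 25 → Z
  i=32: B-A =  1 → B
  i=33: F-F =  0 → A
  i=34: P-W = 19 → T
  shifts repeat with period 6: TZBATF

TZBATF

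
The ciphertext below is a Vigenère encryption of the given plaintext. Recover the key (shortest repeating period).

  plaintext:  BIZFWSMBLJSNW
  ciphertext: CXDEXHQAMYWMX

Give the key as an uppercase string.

  i= 0: C-B =  1 → B
  i= 1: X-I = 15 → P
  i= 2: D-Z =  4 → E
  i= 3: E-F = 25 → Z
  i= 4: X-W =  1 → B
  i= 5: H-S = 15 → P
  i= 6: Q-M =  4 → E
  i= 7: A-B = 25 → Z
  i= 8: M-L =  1 → B
  i= 9: Y-J = 15 → P
  i=10: W-S =  4 → E
  i=11: M-N = 25 → Z
  i=12: X-W =  1 → B
  shifts repeat with period 4: BPEZ

BPEZ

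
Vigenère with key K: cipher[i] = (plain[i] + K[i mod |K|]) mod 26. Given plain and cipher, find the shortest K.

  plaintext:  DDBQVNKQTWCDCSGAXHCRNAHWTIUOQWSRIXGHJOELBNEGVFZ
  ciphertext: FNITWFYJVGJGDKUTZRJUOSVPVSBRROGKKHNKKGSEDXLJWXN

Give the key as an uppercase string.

CKHDBSOT

  i= 0: F-D =  2 → C
  i= 1: N-D = 10 → K
  i= 2: I-B =  7 → H
  i= 3: T-Q =  3 → D
  i= 4: W-V =  1 → B
  i= 5: F-N = 18 → S
  i= 6: Y-K = 14 → O
  i= 7: J-Q = 19 → T
  i= 8: V-T =  2 → C
  i= 9: G-W = 10 → K
  i=10: J-C =  7 → H
  i=11: G-D =  3 → D
  i=12: D-C =  1 → B
  i=13: K-S = 18 → S
  i=14: U-G = 14 → O
  i=15: T-A = 19 → T
  i=16: Z-X =  2 → C
  i=17: R-H = 10 → K
  i=18: J-C =  7 → H
  i=19: U-R =  3 → D
  i=20: O-N =  1 → B
  i=21: S-A = 18 → S
  i=22: V-H = 14 → O
  i=23: P-W = 19 → T
  i=24: V-T =  2 → C
  i=25: S-I = 10 → K
  i=26: B-U =  7 → H
  i=27: R-O =  3 → D
  i=28: R-Q =  1 → B
  i=29: O-W = 18 → S
  i=30: G-S = 14 → O
  i=31: K-R = 19 → T
  i=32: K-I =  2 → C
  i=33: H-X = 10 → K
  i=34: N-G =  7 → H
  i=35: K-H =  3 → D
  i=36: K-J =  1 → B
  i=37: G-O = 18 → S
  i=38: S-E = 14 → O
  i=39: E-L = 19 → T
  i=40: D-B =  2 → C
  i=41: X-N = 10 → K
  i=42: L-E =  7 → H
  i=43: J-G =  3 → D
  i=44: W-V =  1 → B
  i=45: X-F = 18 → S
  i=46: N-Z = 14 → O
  shifts repeat with period 8: CKHDBSOT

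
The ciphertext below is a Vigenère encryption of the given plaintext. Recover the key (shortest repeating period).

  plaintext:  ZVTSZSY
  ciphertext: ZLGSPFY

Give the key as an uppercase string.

AQN

  i= 0: Z-Z =  0 → A
  i= 1: L-V = 16 → Q
  i= 2: G-T = 13 → N
  i= 3: S-S =  0 → A
  i= 4: P-Z = 16 → Q
  i= 5: F-S = 13 → N
  i= 6: Y-Y =  0 → A
  shifts repeat with period 3: AQN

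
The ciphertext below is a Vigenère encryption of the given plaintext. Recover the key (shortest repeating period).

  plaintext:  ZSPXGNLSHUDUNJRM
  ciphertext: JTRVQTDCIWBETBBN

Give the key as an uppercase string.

KBCYKGS

  i= 0: J-Z = 10 → K
  i= 1: T-S =  1 → B
  i= 2: R-P =  2 → C
  i= 3: V-X = 24 → Y
  i= 4: Q-G = 10 → K
  i= 5: T-N =  6 → G
  i= 6: D-L = 18 → S
  i= 7: C-S = 10 → K
  i= 8: I-H =  1 → B
  i= 9: W-U =  2 → C
  i=10: B-D = 24 → Y
  i=11: E-U = 10 → K
  i=12: T-N =  6 → G
  i=13: B-J = 18 → S
  i=14: B-R = 10 → K
  i=15: N-M =  1 → B
  shifts repeat with period 7: KBCYKGS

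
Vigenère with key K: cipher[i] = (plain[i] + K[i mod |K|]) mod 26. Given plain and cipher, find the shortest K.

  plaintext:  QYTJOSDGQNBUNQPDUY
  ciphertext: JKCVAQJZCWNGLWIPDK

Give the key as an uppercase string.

TMJMMYG

  i= 0: J-Q = 19 → T
  i= 1: K-Y = 12 → M
  i= 2: C-T =  9 → J
  i= 3: V-J = 12 → M
  i= 4: A-O = 12 → M
  i= 5: Q-S = 24 → Y
  i= 6: J-D =  6 → G
  i= 7: Z-G = 19 → T
  i= 8: C-Q = 12 → M
  i= 9: W-N =  9 → J
  i=10: N-B = 12 → M
  i=11: G-U = 12 → M
  i=12: L-N = 24 → Y
  i=13: W-Q =  6 → G
  i=14: I-P = 19 → T
  i=15: P-D = 12 → M
  i=16: D-U =  9 → J
  i=17: K-Y = 12 → M
  shifts repeat with period 7: TMJMMYG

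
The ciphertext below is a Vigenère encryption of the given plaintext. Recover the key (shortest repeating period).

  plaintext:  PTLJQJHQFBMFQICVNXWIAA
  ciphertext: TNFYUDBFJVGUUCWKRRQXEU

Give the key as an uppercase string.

EUUP

  i= 0: T-P =  4 → E
  i= 1: N-T = 20 → U
  i= 2: F-L = 20 → U
  i= 3: Y-J = 15 → P
  i= 4: U-Q =  4 → E
  i= 5: D-J = 20 → U
  i= 6: B-H = 20 → U
  i= 7: F-Q = 15 → P
  i= 8: J-F =  4 → E
  i= 9: V-B = 20 → U
  i=10: G-M = 20 → U
  i=11: U-F = 15 → P
  i=12: U-Q =  4 → E
  i=13: C-I = 20 → U
  i=14: W-C = 20 → U
  i=15: K-V = 15 → P
  i=16: R-N =  4 → E
  i=17: R-X = 20 → U
  i=18: Q-W = 20 → U
  i=19: X-I = 15 → P
  i=20: E-A =  4 → E
  i=21: U-A = 20 → U
  shifts repeat with period 4: EUUP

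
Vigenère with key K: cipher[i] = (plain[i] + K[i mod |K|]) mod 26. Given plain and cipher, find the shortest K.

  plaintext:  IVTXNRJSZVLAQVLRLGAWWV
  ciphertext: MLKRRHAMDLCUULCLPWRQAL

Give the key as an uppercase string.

  i= 0: M-I =  4 → E
  i= 1: L-V = 16 → Q
  i= 2: K-T = 17 → R
  i= 3: R-X = 20 → U
  i= 4: R-N =  4 → E
  i= 5: H-R = 16 → Q
  i= 6: A-J = 17 → R
  i= 7: M-S = 20 → U
  i= 8: D-Z =  4 → E
  i= 9: L-V = 16 → Q
  i=10: C-L = 17 → R
  i=11: U-A = 20 → U
  i=12: U-Q =  4 → E
  i=13: L-V = 16 → Q
  i=14: C-L = 17 → R
  i=15: L-R = 20 → U
  i=16: P-L =  4 → E
  i=17: W-G = 16 → Q
  i=18: R-A = 17 → R
  i=19: Q-W = 20 → U
  i=20: A-W =  4 → E
  i=21: L-V = 16 → Q
  shifts repeat with period 4: EQRU

EQRU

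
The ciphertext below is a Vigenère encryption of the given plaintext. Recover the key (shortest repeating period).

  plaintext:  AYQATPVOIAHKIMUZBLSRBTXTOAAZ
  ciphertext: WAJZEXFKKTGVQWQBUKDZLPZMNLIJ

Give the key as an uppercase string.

WCTZLIK

  i= 0: W-A = 22 → W
  i= 1: A-Y =  2 → C
  i= 2: J-Q = 19 → T
  i= 3: Z-A = 25 → Z
  i= 4: E-T = 11 → L
  i= 5: X-P =  8 → I
  i= 6: F-V = 10 → K
  i= 7: K-O = 22 → W
  i= 8: K-I =  2 → C
  i= 9: T-A = 19 → T
  i=10: G-H = 25 → Z
  i=11: V-K = 11 → L
  i=12: Q-I =  8 → I
  i=13: W-M = 10 → K
  i=14: Q-U = 22 → W
  i=15: B-Z =  2 → C
  i=16: U-B = 19 → T
  i=17: K-L = 25 → Z
  i=18: D-S = 11 → L
  i=19: Z-R =  8 → I
  i=20: L-B = 10 → K
  i=21: P-T = 22 → W
  i=22: Z-X =  2 → C
  i=23: M-T = 19 → T
  i=24: N-O = 25 → Z
  i=25: L-A = 11 → L
  i=26: I-A =  8 → I
  i=27: J-Z = 10 → K
  shifts repeat with period 7: WCTZLIK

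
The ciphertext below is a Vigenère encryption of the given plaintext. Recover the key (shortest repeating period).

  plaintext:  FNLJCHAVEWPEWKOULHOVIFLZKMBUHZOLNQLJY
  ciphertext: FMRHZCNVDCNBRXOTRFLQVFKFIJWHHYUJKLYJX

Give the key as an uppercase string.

AZGYXVN

  i= 0: F-F =  0 → A
  i= 1: M-N = 25 → Z
  i= 2: R-L =  6 → G
  i= 3: H-J = 24 → Y
  i= 4: Z-C = 23 → X
  i= 5: C-H = 21 → V
  i= 6: N-A = 13 → N
  i= 7: V-V =  0 → A
  i= 8: D-E = 25 → Z
  i= 9: C-W =  6 → G
  i=10: N-P = 24 → Y
  i=11: B-E = 23 → X
  i=12: R-W = 21 → V
  i=13: X-K = 13 → N
  i=14: O-O =  0 → A
  i=15: T-U = 25 → Z
  i=16: R-L =  6 → G
  i=17: F-H = 24 → Y
  i=18: L-O = 23 → X
  i=19: Q-V = 21 → V
  i=20: V-I = 13 → N
  i=21: F-F =  0 → A
  i=22: K-L = 25 → Z
  i=23: F-Z =  6 → G
  i=24: I-K = 24 → Y
  i=25: J-M = 23 → X
  i=26: W-B = 21 → V
  i=27: H-U = 13 → N
  i=28: H-H =  0 → A
  i=29: Y-Z = 25 → Z
  i=30: U-O =  6 → G
  i=31: J-L = 24 → Y
  i=32: K-N = 23 → X
  i=33: L-Q = 21 → V
  i=34: Y-L = 13 → N
  i=35: J-J =  0 → A
  i=36: X-Y = 25 → Z
  shifts repeat with period 7: AZGYXVN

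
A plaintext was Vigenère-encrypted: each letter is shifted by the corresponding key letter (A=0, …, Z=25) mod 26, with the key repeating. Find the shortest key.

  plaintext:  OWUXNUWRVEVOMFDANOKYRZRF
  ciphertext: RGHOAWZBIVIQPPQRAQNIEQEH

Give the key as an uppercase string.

  i= 0: R-O =  3 → D
  i= 1: G-W = 10 → K
  i= 2: H-U = 13 → N
  i= 3: O-X = 17 → R
  i= 4: A-N = 13 → N
  i= 5: W-U =  2 → C
  i= 6: Z-W =  3 → D
  i= 7: B-R = 10 → K
  i= 8: I-V = 13 → N
  i= 9: V-E = 17 → R
  i=10: I-V = 13 → N
  i=11: Q-O =  2 → C
  i=12: P-M =  3 → D
  i=13: P-F = 10 → K
  i=14: Q-D = 13 → N
  i=15: R-A = 17 → R
  i=16: A-N = 13 → N
  i=17: Q-O =  2 → C
  i=18: N-K =  3 → D
  i=19: I-Y = 10 → K
  i=20: E-R = 13 → N
  i=21: Q-Z = 17 → R
  i=22: E-R = 13 → N
  i=23: H-F =  2 → C
  shifts repeat with period 6: DKNRNC

DKNRNC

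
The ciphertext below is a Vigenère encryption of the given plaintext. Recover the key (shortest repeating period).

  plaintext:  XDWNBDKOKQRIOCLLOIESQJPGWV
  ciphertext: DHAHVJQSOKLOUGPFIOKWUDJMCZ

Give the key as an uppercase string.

GEEUUG

  i= 0: D-X =  6 → G
  i= 1: H-D =  4 → E
  i= 2: A-W =  4 → E
  i= 3: H-N = 20 → U
  i= 4: V-B = 20 → U
  i= 5: J-D =  6 → G
  i= 6: Q-K =  6 → G
  i= 7: S-O =  4 → E
  i= 8: O-K =  4 → E
  i= 9: K-Q = 20 → U
  i=10: L-R = 20 → U
  i=11: O-I =  6 → G
  i=12: U-O =  6 → G
  i=13: G-C =  4 → E
  i=14: P-L =  4 → E
  i=15: F-L = 20 → U
  i=16: I-O = 20 → U
  i=17: O-I =  6 → G
  i=18: K-E =  6 → G
  i=19: W-S =  4 → E
  i=20: U-Q =  4 → E
  i=21: D-J = 20 → U
  i=22: J-P = 20 → U
  i=23: M-G =  6 → G
  i=24: C-W =  6 → G
  i=25: Z-V =  4 → E
  shifts repeat with period 6: GEEUUG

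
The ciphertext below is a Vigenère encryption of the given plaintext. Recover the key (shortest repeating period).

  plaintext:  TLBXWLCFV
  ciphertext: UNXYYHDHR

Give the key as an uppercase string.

  i= 0: U-T =  1 → B
  i= 1: N-L =  2 → C
  i= 2: X-B = 22 → W
  i= 3: Y-X =  1 → B
  i= 4: Y-W =  2 → C
  i= 5: H-L = 22 → W
  i= 6: D-C =  1 → B
  i= 7: H-F =  2 → C
  i= 8: R-V = 22 → W
  shifts repeat with period 3: BCW

BCW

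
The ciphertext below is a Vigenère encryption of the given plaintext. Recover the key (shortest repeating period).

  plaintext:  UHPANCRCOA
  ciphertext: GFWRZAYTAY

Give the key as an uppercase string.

MYHR

  i= 0: G-U = 12 → M
  i= 1: F-H = 24 → Y
  i= 2: W-P =  7 → H
  i= 3: R-A = 17 → R
  i= 4: Z-N = 12 → M
  i= 5: A-C = 24 → Y
  i= 6: Y-R =  7 → H
  i= 7: T-C = 17 → R
  i= 8: A-O = 12 → M
  i= 9: Y-A = 24 → Y
  shifts repeat with period 4: MYHR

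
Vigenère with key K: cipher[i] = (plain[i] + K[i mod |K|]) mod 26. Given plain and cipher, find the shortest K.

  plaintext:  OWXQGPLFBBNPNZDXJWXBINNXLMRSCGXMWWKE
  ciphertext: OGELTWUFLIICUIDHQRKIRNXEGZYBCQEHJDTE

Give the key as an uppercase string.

AKHVNHJ

  i= 0: O-O =  0 → A
  i= 1: G-W = 10 → K
  i= 2: E-X =  7 → H
  i= 3: L-Q = 21 → V
  i= 4: T-G = 13 → N
  i= 5: W-P =  7 → H
  i= 6: U-L =  9 → J
  i= 7: F-F =  0 → A
  i= 8: L-B = 10 → K
  i= 9: I-B =  7 → H
  i=10: I-N = 21 → V
  i=11: C-P = 13 → N
  i=12: U-N =  7 → H
  i=13: I-Z =  9 → J
  i=14: D-D =  0 → A
  i=15: H-X = 10 → K
  i=16: Q-J =  7 → H
  i=17: R-W = 21 → V
  i=18: K-X = 13 → N
  i=19: I-B =  7 → H
  i=20: R-I =  9 → J
  i=21: N-N =  0 → A
  i=22: X-N = 10 → K
  i=23: E-X =  7 → H
  i=24: G-L = 21 → V
  i=25: Z-M = 13 → N
  i=26: Y-R =  7 → H
  i=27: B-S =  9 → J
  i=28: C-C =  0 → A
  i=29: Q-G = 10 → K
  i=30: E-X =  7 → H
  i=31: H-M = 21 → V
  i=32: J-W = 13 → N
  i=33: D-W =  7 → H
  i=34: T-K =  9 → J
  i=35: E-E =  0 → A
  shifts repeat with period 7: AKHVNHJ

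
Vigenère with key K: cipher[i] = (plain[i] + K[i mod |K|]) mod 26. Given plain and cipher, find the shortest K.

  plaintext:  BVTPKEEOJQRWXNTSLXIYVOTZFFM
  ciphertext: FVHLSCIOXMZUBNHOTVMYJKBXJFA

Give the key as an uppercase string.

EAOWIY

  i= 0: F-B =  4 → E
  i= 1: V-V =  0 → A
  i= 2: H-T = 14 → O
  i= 3: L-P = 22 → W
  i= 4: S-K =  8 → I
  i= 5: C-E = 24 → Y
  i= 6: I-E =  4 → E
  i= 7: O-O =  0 → A
  i= 8: X-J = 14 → O
  i= 9: M-Q = 22 → W
  i=10: Z-R =  8 → I
  i=11: U-W = 24 → Y
  i=12: B-X =  4 → E
  i=13: N-N =  0 → A
  i=14: H-T = 14 → O
  i=15: O-S = 22 → W
  i=16: T-L =  8 → I
  i=17: V-X = 24 → Y
  i=18: M-I =  4 → E
  i=19: Y-Y =  0 → A
  i=20: J-V = 14 → O
  i=21: K-O = 22 → W
  i=22: B-T =  8 → I
  i=23: X-Z = 24 → Y
  i=24: J-F =  4 → E
  i=25: F-F =  0 → A
  i=26: A-M = 14 → O
  shifts repeat with period 6: EAOWIY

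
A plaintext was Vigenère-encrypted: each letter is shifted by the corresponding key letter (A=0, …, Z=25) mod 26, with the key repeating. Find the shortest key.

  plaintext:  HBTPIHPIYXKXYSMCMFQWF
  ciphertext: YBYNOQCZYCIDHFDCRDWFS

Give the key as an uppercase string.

  i= 0: Y-H = 17 → R
  i= 1: B-B =  0 → A
  i= 2: Y-T =  5 → F
  i= 3: N-P = 24 → Y
  i= 4: O-I =  6 → G
  i= 5: Q-H =  9 → J
  i= 6: C-P = 13 → N
  i= 7: Z-I = 17 → R
  i= 8: Y-Y =  0 → A
  i= 9: C-X =  5 → F
  i=10: I-K = 24 → Y
  i=11: D-X =  6 → G
  i=12: H-Y =  9 → J
  i=13: F-S = 13 → N
  i=14: D-M = 17 → R
  i=15: C-C =  0 → A
  i=16: R-M =  5 → F
  i=17: D-F = 24 → Y
  i=18: W-Q =  6 → G
  i=19: F-W =  9 → J
  i=20: S-F = 13 → N
  shifts repeat with period 7: RAFYGJN

RAFYGJN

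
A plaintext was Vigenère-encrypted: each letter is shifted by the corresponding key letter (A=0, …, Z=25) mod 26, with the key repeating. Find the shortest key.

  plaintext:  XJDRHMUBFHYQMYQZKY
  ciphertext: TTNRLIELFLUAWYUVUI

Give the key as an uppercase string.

  i= 0: T-X = 22 → W
  i= 1: T-J = 10 → K
  i= 2: N-D = 10 → K
  i= 3: R-R =  0 → A
  i= 4: L-H =  4 → E
  i= 5: I-M = 22 → W
  i= 6: E-U = 10 → K
  i= 7: L-B = 10 → K
  i= 8: F-F =  0 → A
  i= 9: L-H =  4 → E
  i=10: U-Y = 22 → W
  i=11: A-Q = 10 → K
  i=12: W-M = 10 → K
  i=13: Y-Y =  0 → A
  i=14: U-Q =  4 → E
  i=15: V-Z = 22 → W
  i=16: U-K = 10 → K
  i=17: I-Y = 10 → K
  shifts repeat with period 5: WKKAE

WKKAE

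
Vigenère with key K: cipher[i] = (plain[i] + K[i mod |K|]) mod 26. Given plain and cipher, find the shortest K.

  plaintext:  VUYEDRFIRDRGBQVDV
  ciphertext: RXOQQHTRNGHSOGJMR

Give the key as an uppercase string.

  i= 0: R-V = 22 → W
  i= 1: X-U =  3 → D
  i= 2: O-Y = 16 → Q
  i= 3: Q-E = 12 → M
  i= 4: Q-D = 13 → N
  i= 5: H-R = 16 → Q
  i= 6: T-F = 14 → O
  i= 7: R-I =  9 → J
  i= 8: N-R = 22 → W
  i= 9: G-D =  3 → D
  i=10: H-R = 16 → Q
  i=11: S-G = 12 → M
  i=12: O-B = 13 → N
  i=13: G-Q = 16 → Q
  i=14: J-V = 14 → O
  i=15: M-D =  9 → J
  i=16: R-V = 22 → W
  shifts repeat with period 8: WDQMNQOJ

WDQMNQOJ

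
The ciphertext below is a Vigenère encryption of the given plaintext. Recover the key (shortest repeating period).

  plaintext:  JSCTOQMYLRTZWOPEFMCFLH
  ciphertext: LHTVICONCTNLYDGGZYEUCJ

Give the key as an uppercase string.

  i= 0: L-J =  2 → C
  i= 1: H-S = 15 → P
  i= 2: T-C = 17 → R
  i= 3: V-T =  2 → C
  i= 4: I-O = 20 → U
  i= 5: C-Q = 12 → M
  i= 6: O-M =  2 → C
  i= 7: N-Y = 15 → P
  i= 8: C-L = 17 → R
  i= 9: T-R =  2 → C
  i=10: N-T = 20 → U
  i=11: L-Z = 12 → M
  i=12: Y-W =  2 → C
  i=13: D-O = 15 → P
  i=14: G-P = 17 → R
  i=15: G-E =  2 → C
  i=16: Z-F = 20 → U
  i=17: Y-M = 12 → M
  i=18: E-C =  2 → C
  i=19: U-F = 15 → P
  i=20: C-L = 17 → R
  i=21: J-H =  2 → C
  shifts repeat with period 6: CPRCUM

CPRCUM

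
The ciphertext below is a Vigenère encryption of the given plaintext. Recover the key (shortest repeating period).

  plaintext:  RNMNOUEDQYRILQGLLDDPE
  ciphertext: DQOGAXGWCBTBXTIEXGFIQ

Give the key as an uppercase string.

  i= 0: D-R = 12 → M
  i= 1: Q-N =  3 → D
  i= 2: O-M =  2 → C
  i= 3: G-N = 19 → T
  i= 4: A-O = 12 → M
  i= 5: X-U =  3 → D
  i= 6: G-E =  2 → C
  i= 7: W-D = 19 → T
  i= 8: C-Q = 12 → M
  i= 9: B-Y =  3 → D
  i=10: T-R =  2 → C
  i=11: B-I = 19 → T
  i=12: X-L = 12 → M
  i=13: T-Q =  3 → D
  i=14: I-G =  2 → C
  i=15: E-L = 19 → T
  i=16: X-L = 12 → M
  i=17: G-D =  3 → D
  i=18: F-D =  2 → C
  i=19: I-P = 19 → T
  i=20: Q-E = 12 → M
  shifts repeat with period 4: MDCT

MDCT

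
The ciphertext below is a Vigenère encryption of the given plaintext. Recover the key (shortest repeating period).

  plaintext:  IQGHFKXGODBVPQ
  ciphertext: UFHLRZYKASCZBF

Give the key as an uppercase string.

  i= 0: U-I = 12 → M
  i= 1: F-Q = 15 → P
  i= 2: H-G =  1 → B
  i= 3: L-H =  4 → E
  i= 4: R-F = 12 → M
  i= 5: Z-K = 15 → P
  i= 6: Y-X =  1 → B
  i= 7: K-G =  4 → E
  i= 8: A-O = 12 → M
  i= 9: S-D = 15 → P
  i=10: C-B =  1 → B
  i=11: Z-V =  4 → E
  i=12: B-P = 12 → M
  i=13: F-Q = 15 → P
  shifts repeat with period 4: MPBE

MPBE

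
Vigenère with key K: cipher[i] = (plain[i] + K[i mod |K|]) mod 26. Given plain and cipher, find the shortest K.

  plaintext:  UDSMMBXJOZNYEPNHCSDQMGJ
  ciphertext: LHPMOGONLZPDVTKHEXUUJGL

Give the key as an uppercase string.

  i= 0: L-U = 17 → R
  i= 1: H-D =  4 → E
  i= 2: P-S = 23 → X
  i= 3: M-M =  0 → A
  i= 4: O-M =  2 → C
  i= 5: G-B =  5 → F
  i= 6: O-X = 17 → R
  i= 7: N-J =  4 → E
  i= 8: L-O = 23 → X
  i= 9: Z-Z =  0 → A
  i=10: P-N =  2 → C
  i=11: D-Y =  5 → F
  i=12: V-E = 17 → R
  i=13: T-P =  4 → E
  i=14: K-N = 23 → X
  i=15: H-H =  0 → A
  i=16: E-C =  2 → C
  i=17: X-S =  5 → F
  i=18: U-D = 17 → R
  i=19: U-Q =  4 → E
  i=20: J-M = 23 → X
  i=21: G-G =  0 → A
  i=22: L-J =  2 → C
  shifts repeat with period 6: REXACF

REXACF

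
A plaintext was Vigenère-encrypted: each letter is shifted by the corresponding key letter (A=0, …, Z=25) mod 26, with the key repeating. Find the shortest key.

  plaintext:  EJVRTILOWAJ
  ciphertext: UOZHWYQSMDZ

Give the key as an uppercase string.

  i= 0: U-E = 16 → Q
  i= 1: O-J =  5 → F
  i= 2: Z-V =  4 → E
  i= 3: H-R = 16 → Q
  i= 4: W-T =  3 → D
  i= 5: Y-I = 16 → Q
  i= 6: Q-L =  5 → F
  i= 7: S-O =  4 → E
  i= 8: M-W = 16 → Q
  i= 9: D-A =  3 → D
  i=10: Z-J = 16 → Q
  shifts repeat with period 5: QFEQD

QFEQD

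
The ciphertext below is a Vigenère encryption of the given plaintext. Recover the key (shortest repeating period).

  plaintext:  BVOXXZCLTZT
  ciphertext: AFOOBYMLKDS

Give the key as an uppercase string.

ZKARE

  i= 0: A-B = 25 → Z
  i= 1: F-V = 10 → K
  i= 2: O-O =  0 → A
  i= 3: O-X = 17 → R
  i= 4: B-X =  4 → E
  i= 5: Y-Z = 25 → Z
  i= 6: M-C = 10 → K
  i= 7: L-L =  0 → A
  i= 8: K-T = 17 → R
  i= 9: D-Z =  4 → E
  i=10: S-T = 25 → Z
  shifts repeat with period 5: ZKARE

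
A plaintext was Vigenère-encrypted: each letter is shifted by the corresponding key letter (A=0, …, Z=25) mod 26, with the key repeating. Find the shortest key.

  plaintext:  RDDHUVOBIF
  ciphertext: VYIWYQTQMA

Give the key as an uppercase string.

  i= 0: V-R =  4 → E
  i= 1: Y-D = 21 → V
  i= 2: I-D =  5 → F
  i= 3: W-H = 15 → P
  i= 4: Y-U =  4 → E
  i= 5: Q-V = 21 → V
  i= 6: T-O =  5 → F
  i= 7: Q-B = 15 → P
  i= 8: M-I =  4 → E
  i= 9: A-F = 21 → V
  shifts repeat with period 4: EVFP

EVFP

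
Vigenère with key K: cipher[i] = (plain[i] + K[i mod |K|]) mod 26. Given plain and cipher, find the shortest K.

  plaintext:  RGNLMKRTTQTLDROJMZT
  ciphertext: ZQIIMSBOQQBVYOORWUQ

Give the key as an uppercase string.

IKVXA

  i= 0: Z-R =  8 → I
  i= 1: Q-G = 10 → K
  i= 2: I-N = 21 → V
  i= 3: I-L = 23 → X
  i= 4: M-M =  0 → A
  i= 5: S-K =  8 → I
  i= 6: B-R = 10 → K
  i= 7: O-T = 21 → V
  i= 8: Q-T = 23 → X
  i= 9: Q-Q =  0 → A
  i=10: B-T =  8 → I
  i=11: V-L = 10 → K
  i=12: Y-D = 21 → V
  i=13: O-R = 23 → X
  i=14: O-O =  0 → A
  i=15: R-J =  8 → I
  i=16: W-M = 10 → K
  i=17: U-Z = 21 → V
  i=18: Q-T = 23 → X
  shifts repeat with period 5: IKVXA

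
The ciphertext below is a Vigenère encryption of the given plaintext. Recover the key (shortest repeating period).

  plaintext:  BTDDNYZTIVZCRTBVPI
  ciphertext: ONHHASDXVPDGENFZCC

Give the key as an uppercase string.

  i= 0: O-B = 13 → N
  i= 1: N-T = 20 → U
  i= 2: H-D =  4 → E
  i= 3: H-D =  4 → E
  i= 4: A-N = 13 → N
  i= 5: S-Y = 20 → U
  i= 6: D-Z =  4 → E
  i= 7: X-T =  4 → E
  i= 8: V-I = 13 → N
  i= 9: P-V = 20 → U
  i=10: D-Z =  4 → E
  i=11: G-C =  4 → E
  i=12: E-R = 13 → N
  i=13: N-T = 20 → U
  i=14: F-B =  4 → E
  i=15: Z-V =  4 → E
  i=16: C-P = 13 → N
  i=17: C-I = 20 → U
  shifts repeat with period 4: NUEE

NUEE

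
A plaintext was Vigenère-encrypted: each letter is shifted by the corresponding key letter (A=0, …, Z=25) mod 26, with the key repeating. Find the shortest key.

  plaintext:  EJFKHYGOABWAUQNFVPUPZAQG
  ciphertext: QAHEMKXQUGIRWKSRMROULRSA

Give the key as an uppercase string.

MRCUF

  i= 0: Q-E = 12 → M
  i= 1: A-J = 17 → R
  i= 2: H-F =  2 → C
  i= 3: E-K = 20 → U
  i= 4: M-H =  5 → F
  i= 5: K-Y = 12 → M
  i= 6: X-G = 17 → R
  i= 7: Q-O =  2 → C
  i= 8: U-A = 20 → U
  i= 9: G-B =  5 → F
  i=10: I-W = 12 → M
  i=11: R-A = 17 → R
  i=12: W-U =  2 → C
  i=13: K-Q = 20 → U
  i=14: S-N =  5 → F
  i=15: R-F = 12 → M
  i=16: M-V = 17 → R
  i=17: R-P =  2 → C
  i=18: O-U = 20 → U
  i=19: U-P =  5 → F
  i=20: L-Z = 12 → M
  i=21: R-A = 17 → R
  i=22: S-Q =  2 → C
  i=23: A-G = 20 → U
  shifts repeat with period 5: MRCUF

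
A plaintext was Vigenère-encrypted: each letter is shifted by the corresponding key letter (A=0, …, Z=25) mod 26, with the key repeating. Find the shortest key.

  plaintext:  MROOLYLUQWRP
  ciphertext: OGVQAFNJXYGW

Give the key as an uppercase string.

  i= 0: O-M =  2 → C
  i= 1: G-R = 15 → P
  i= 2: V-O =  7 → H
  i= 3: Q-O =  2 → C
  i= 4: A-L = 15 → P
  i= 5: F-Y =  7 → H
  i= 6: N-L =  2 → C
  i= 7: J-U = 15 → P
  i= 8: X-Q =  7 → H
  i= 9: Y-W =  2 → C
  i=10: G-R = 15 → P
  i=11: W-P =  7 → H
  shifts repeat with period 3: CPH

CPH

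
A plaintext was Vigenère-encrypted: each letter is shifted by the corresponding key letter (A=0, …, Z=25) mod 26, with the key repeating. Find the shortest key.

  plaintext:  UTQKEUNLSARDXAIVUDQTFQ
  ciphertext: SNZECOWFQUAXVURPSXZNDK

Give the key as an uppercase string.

  i= 0: S-U = 24 → Y
  i= 1: N-T = 20 → U
  i= 2: Z-Q =  9 → J
  i= 3: E-K = 20 → U
  i= 4: C-E = 24 → Y
  i= 5: O-U = 20 → U
  i= 6: W-N =  9 → J
  i= 7: F-L = 20 → U
  i= 8: Q-S = 24 → Y
  i= 9: U-A = 20 → U
  i=10: A-R =  9 → J
  i=11: X-D = 20 → U
  i=12: V-X = 24 → Y
  i=13: U-A = 20 → U
  i=14: R-I =  9 → J
  i=15: P-V = 20 → U
  i=16: S-U = 24 → Y
  i=17: X-D = 20 → U
  i=18: Z-Q =  9 → J
  i=19: N-T = 20 → U
  i=20: D-F = 24 → Y
  i=21: K-Q = 20 → U
  shifts repeat with period 4: YUJU

YUJU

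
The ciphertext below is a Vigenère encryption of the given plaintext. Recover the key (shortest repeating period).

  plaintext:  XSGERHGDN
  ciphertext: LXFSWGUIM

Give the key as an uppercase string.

  i= 0: L-X = 14 → O
  i= 1: X-S =  5 → F
  i= 2: F-G = 25 → Z
  i= 3: S-E = 14 → O
  i= 4: W-R =  5 → F
  i= 5: G-H = 25 → Z
  i= 6: U-G = 14 → O
  i= 7: I-D =  5 → F
  i= 8: M-N = 25 → Z
  shifts repeat with period 3: OFZ

OFZ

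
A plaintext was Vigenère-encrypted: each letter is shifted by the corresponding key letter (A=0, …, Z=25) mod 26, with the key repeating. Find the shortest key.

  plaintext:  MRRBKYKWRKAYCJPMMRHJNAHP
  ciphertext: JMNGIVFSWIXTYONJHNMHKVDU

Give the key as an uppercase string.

XVWFY

  i= 0: J-M = 23 → X
  i= 1: M-R = 21 → V
  i= 2: N-R = 22 → W
  i= 3: G-B =  5 → F
  i= 4: I-K = 24 → Y
  i= 5: V-Y = 23 → X
  i= 6: F-K = 21 → V
  i= 7: S-W = 22 → W
  i= 8: W-R =  5 → F
  i= 9: I-K = 24 → Y
  i=10: X-A = 23 → X
  i=11: T-Y = 21 → V
  i=12: Y-C = 22 → W
  i=13: O-J =  5 → F
  i=14: N-P = 24 → Y
  i=15: J-M = 23 → X
  i=16: H-M = 21 → V
  i=17: N-R = 22 → W
  i=18: M-H =  5 → F
  i=19: H-J = 24 → Y
  i=20: K-N = 23 → X
  i=21: V-A = 21 → V
  i=22: D-H = 22 → W
  i=23: U-P =  5 → F
  shifts repeat with period 5: XVWFY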